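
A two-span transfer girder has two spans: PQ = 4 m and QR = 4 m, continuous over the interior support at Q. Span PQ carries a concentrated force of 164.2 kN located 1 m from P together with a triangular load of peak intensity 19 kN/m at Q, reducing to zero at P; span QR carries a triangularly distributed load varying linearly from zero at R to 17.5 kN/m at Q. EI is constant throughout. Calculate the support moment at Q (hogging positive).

M_Q = 57.95 kN·m

Release continuity at Q by inserting a hinge; the redundant is the internal moment M_Q. The primary structure is two simply-supported spans PQ and QR.
Discontinuity in slope at Q on the released structure — sum the simple-span end rotations:
  span PQ: point load 164.2 at a = 1: Pab(L + a)/(6LEI) = 102.6/EI
  span PQ: triangular load, peak 19: w₀L³/(45EI) = 27.02/EI
  span QR: triangular load, peak 17.5: w₀L³/(45EI) = 24.89/EI
  relative rotation θ_0 = (129.6 + 24.89)/EI = 154.5/EI
A unit hogging moment at Q produces rotation L₁/(3EI) + L₂/(3EI) = 2.667/EI.
Slope continuity at Q: θ_0 = M_Q·2.667/EI, so M_Q = 154.5/2.667 = 57.95 kN·m (hogging).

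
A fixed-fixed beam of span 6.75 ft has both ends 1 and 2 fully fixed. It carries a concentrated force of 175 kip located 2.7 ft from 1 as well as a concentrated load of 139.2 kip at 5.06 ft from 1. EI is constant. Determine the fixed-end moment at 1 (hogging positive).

Take the two fixed-end moments M_1, M_2 as redundants; the released structure is the simple span 12.
On the primary (simply-supported) span, the end slopes from the loading are:
  at 1: point load 175 at a = 2.7: Pab(L + b)/(6LEI) = 510.3/EI
  at 2: point load 175 at a = 2.7: Pab(L + a)/(6LEI) = 446.5/EI
  at 1: point load 139.2 at a = 5.06: Pab(L + b)/(6LEI) = 248.1/EI
  at 2: point load 139.2 at a = 5.06: Pab(L + a)/(6LEI) = 347.1/EI
  θ_10 = 758.4/EI,  θ_20 = 793.6/EI
Flexibility coefficients: a unit moment at one end gives L/(3EI) there and L/(6EI) at the far end, so f₁₁ = f₂₂ = 2.25/EI and f₁₂ = f₂₁ = 1.125/EI.
Compatibility — zero rotation at each built-in end:
  2.25 M_1 + 1.125 M_2 = 758.4
  1.125 M_1 + 2.25 M_2 = 793.6
Solving the pair gives M_1 = 214.3 kip·ft and M_2 = 245.6 kip·ft (hogging).

M_1 = 214.3 kip·ft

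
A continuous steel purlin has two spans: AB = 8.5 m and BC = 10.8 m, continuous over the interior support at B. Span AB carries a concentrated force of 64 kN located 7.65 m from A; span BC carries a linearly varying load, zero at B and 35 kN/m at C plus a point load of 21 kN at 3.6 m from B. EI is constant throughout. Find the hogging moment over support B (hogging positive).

M_B = 177.2 kN·m

Release continuity at B by inserting a hinge; the redundant is the internal moment M_B. The primary structure is two simply-supported spans AB and BC.
Rotations at B on the released spans (each span's end-slope, ×1/EI):
  span AB: point load 64 at a = 7.65: Pab(L + a)/(6LEI) = 131.8/EI
  span BC: triangular load, peak 35: 7w₀L³/(360EI) = 857.3/EI
  span BC: point load 21 at a = 3.6: Pab(L + b)/(6LEI) = 151.2/EI
  relative rotation θ_0 = (131.8 + 1009)/EI = 1140/EI
A unit hogging moment at B produces rotation L₁/(3EI) + L₂/(3EI) = 6.433/EI.
Compatibility: M_B·(L₁+L₂)/(3EI) = θ_0, giving M_B = 177.2 kN·m (hogging).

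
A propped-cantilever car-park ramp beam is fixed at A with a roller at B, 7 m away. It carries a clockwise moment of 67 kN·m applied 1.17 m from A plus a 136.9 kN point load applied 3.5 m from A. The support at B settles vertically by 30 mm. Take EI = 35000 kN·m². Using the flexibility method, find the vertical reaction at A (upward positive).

R_A = 98.9 kN

Take the reaction at B as the redundant and release it; the primary structure is a cantilever fixed at A.
Primary-structure tip deflection at B by superposition:
  clockwise couple 67 at a = 1.17: M₀a(2L − a)/(2EI) = 502.9/EI
  point load 136.9 at a = 3.5: Pa²(3L − a)/(6EI) = 4891/EI
  δ_0 = 5394/EI
Flexibility coefficient — unit upward force at B: δ_{BB} = L³/(3EI) = 114.3/EI.
With EI = 35000 kN·m²: δ_0 = 0.15412 m and δ_{BB} = 0.003267 m/kN.
Compatibility — the beam at B must follow the support down by 0.03 m: δ_0 − R_B·δ_{BB} = 0.03, so R_B = (0.15412 − 0.03)/0.003267 = 38 kN.
Vertical equilibrium: R_A = ΣP − R_B = 136.9 − 38 = 98.9 kN.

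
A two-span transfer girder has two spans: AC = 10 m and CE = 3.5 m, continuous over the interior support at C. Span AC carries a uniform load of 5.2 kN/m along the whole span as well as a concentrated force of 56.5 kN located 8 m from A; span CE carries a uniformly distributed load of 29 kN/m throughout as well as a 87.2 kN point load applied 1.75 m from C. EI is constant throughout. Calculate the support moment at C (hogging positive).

M_C = 134.8 kN·m

Insert a hinge at C; M_C is the redundant, and each span becomes simply supported.
End slopes at the hinge C, treating each span as simply supported:
  span AC: UDL 5.2: wL³/(24EI) = 216.7/EI
  span AC: point load 56.5 at a = 8: Pab(L + a)/(6LEI) = 271.2/EI
  span CE: UDL 29: wL³/(24EI) = 51.81/EI
  span CE: point load 87.2 at a = 1.75: Pab(L + b)/(6LEI) = 66.76/EI
  relative rotation θ_0 = (487.9 + 118.6)/EI = 606.4/EI
A unit hogging moment at C produces rotation L₁/(3EI) + L₂/(3EI) = 4.5/EI.
Compatibility: M_C·(L₁+L₂)/(3EI) = θ_0, giving M_C = 134.8 kN·m (hogging).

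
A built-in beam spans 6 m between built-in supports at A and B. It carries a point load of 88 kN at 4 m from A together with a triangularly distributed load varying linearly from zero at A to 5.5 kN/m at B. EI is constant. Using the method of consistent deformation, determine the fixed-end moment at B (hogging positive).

M_B = 88.12 kN·m

Release both end moments; the primary structure is a simply-supported span AB with redundants M_A and M_B.
End rotations of the released simple span under the applied load (×1/EI):
  at A: point load 88 at a = 4: Pab(L + b)/(6LEI) = 156.4/EI
  at B: point load 88 at a = 4: Pab(L + a)/(6LEI) = 195.6/EI
  at A: triangular load, peak 5.5: 7w₀L³/(360EI) = 23.1/EI
  at B: triangular load, peak 5.5: w₀L³/(45EI) = 26.4/EI
  θ_A0 = 179.5/EI,  θ_B0 = 222/EI
Flexibility coefficients: a unit moment at one end gives L/(3EI) there and L/(6EI) at the far end, so f₁₁ = f₂₂ = 2/EI and f₁₂ = f₂₁ = 1/EI.
Compatibility — zero rotation at each built-in end:
  2 M_A + 1 M_B = 179.5
  1 M_A + 2 M_B = 222
Solving the pair gives M_A = 45.71 kN·m and M_B = 88.12 kN·m (hogging).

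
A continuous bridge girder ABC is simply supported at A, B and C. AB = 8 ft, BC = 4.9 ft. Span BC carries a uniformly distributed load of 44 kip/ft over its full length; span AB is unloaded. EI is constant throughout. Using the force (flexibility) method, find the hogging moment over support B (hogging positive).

M_B = 50.16 kip·ft

Take M_B as the redundant. Released structure: two simple spans AB and BC with a hinge at B.
End slopes at the hinge B, treating each span as simply supported:
  span BC: UDL 44: wL³/(24EI) = 215.7/EI
  relative rotation θ_0 = (0 + 215.7)/EI = 215.7/EI
A unit hogging moment at B produces rotation L₁/(3EI) + L₂/(3EI) = 4.3/EI.
Compatibility: M_B·(L₁+L₂)/(3EI) = θ_0, giving M_B = 50.16 kip·ft (hogging).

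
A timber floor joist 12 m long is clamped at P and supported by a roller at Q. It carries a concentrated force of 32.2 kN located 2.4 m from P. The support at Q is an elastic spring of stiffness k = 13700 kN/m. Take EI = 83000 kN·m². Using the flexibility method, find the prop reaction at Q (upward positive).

Remove the prop at Q; the released (primary) structure is a cantilever built in at P.
Primary-structure tip deflection at Q by superposition:
  point load 32.2 at a = 2.4: Pa²(3L − a)/(6EI) = 1039/EI
Tip deflection under a unit load at Q: L³/(3EI) = 576/EI.
With EI = 83000 kN·m²: δ_0 = 0.012514 m and δ_{QQ} = 0.00694 m/kN.
Compatibility — the spring shortens by R_Q/k under the reaction it provides: δ_0 − R_Q·δ_{QQ} = R_Q/k. With 1/k = 0.000073 m/kN, R_Q = δ_0 / (δ_{QQ} + 1/k) = 0.012514 / (0.00694 + 0.000073) = 1.784 kN.

R_Q = 1.784 kN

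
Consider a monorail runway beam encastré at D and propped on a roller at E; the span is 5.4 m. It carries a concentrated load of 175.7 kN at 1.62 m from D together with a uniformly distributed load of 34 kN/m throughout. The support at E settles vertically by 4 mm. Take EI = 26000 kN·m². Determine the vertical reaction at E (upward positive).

R_E = 88.22 kN

Choose R_E as the redundant. The primary structure is the cantilever fixed at D.
Primary-structure tip deflection at E by superposition:
  point load 175.7 at a = 1.62: Pa²(3L − a)/(6EI) = 1120/EI
  UDL 34: wL⁴/(8EI) = 3614/EI
  δ_0 = 4734/EI
Tip deflection under a unit load at E: L³/(3EI) = 52.49/EI.
With EI = 26000 kN·m²: δ_0 = 0.18209 m and δ_{EE} = 0.002019 m/kN.
Compatibility — the beam at E must follow the support down by 0.004 m: δ_0 − R_E·δ_{EE} = 0.004, so R_E = (0.18209 − 0.004)/0.002019 = 88.22 kN.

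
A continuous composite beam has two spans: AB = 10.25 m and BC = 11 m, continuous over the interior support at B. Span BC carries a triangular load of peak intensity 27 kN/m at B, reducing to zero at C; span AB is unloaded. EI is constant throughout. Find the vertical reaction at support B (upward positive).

R_B = 120.2 kN

Take M_B as the redundant. Released structure: two simple spans AB and BC with a hinge at B.
Rotations at B on the released spans (each span's end-slope, ×1/EI):
  span BC: triangular load, peak 27: w₀L³/(45EI) = 798.6/EI
  relative rotation θ_0 = (0 + 798.6)/EI = 798.6/EI
A unit hogging moment at B produces rotation L₁/(3EI) + L₂/(3EI) = 7.083/EI.
Compatibility: M_B·(L₁+L₂)/(3EI) = θ_0, giving M_B = 112.7 kN·m (hogging).
Span AB, ΣM about A with M_B applied at B: R_B^{AB}·10.25 = 0 + 112.7, so R_B^{AB} = 11 kN and R_A = 0 − 11 = -11 kN.
Span BC, ΣM about C: R_B^{BC}·11 = 1089 + 112.7, so R_B^{BC} = 109.2 kN and R_C = 148.5 − 109.2 = 39.25 kN.
R_B = 11 + 109.2 = 120.2 kN.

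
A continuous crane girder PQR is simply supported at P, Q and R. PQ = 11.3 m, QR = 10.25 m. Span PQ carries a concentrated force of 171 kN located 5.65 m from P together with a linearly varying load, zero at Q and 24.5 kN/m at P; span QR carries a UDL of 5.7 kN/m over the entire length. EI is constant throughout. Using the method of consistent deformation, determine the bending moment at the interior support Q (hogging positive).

Release continuity at Q by inserting a hinge; the redundant is the internal moment M_Q. The primary structure is two simply-supported spans PQ and QR.
Rotations at Q on the released spans (each span's end-slope, ×1/EI):
  span PQ: point load 171 at a = 5.65: Pab(L + a)/(6LEI) = 1365/EI
  span PQ: triangular load, peak 24.5: 7w₀L³/(360EI) = 687.4/EI
  span QR: UDL 5.7: wL³/(24EI) = 255.8/EI
  relative rotation θ_0 = (2052 + 255.8)/EI = 2308/EI
A unit hogging moment at Q produces rotation L₁/(3EI) + L₂/(3EI) = 7.183/EI.
Slope continuity at Q: θ_0 = M_Q·7.183/EI, so M_Q = 2308/7.183 = 321.3 kN·m (hogging).

M_Q = 321.3 kN·m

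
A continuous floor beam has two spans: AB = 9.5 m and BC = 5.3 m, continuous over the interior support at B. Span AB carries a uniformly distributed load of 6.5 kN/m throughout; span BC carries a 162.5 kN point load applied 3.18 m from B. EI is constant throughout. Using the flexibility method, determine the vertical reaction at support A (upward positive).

Insert a hinge at B; M_B is the redundant, and each span becomes simply supported.
Discontinuity in slope at B on the released structure — sum the simple-span end rotations:
  span AB: UDL 6.5: wL³/(24EI) = 232.2/EI
  span BC: point load 162.5 at a = 3.18: Pab(L + b)/(6LEI) = 255.6/EI
  relative rotation θ_0 = (232.2 + 255.6)/EI = 487.8/EI
A unit hogging moment at B produces rotation L₁/(3EI) + L₂/(3EI) = 4.933/EI.
Slope continuity at B: θ_0 = M_B·4.933/EI, so M_B = 487.8/4.933 = 98.88 kN·m (hogging).
Span AB, ΣM about A with M_B applied at B: R_B^{AB}·9.5 = 293.3 + 98.88, so R_B^{AB} = 41.28 kN and R_A = 61.75 − 41.28 = 20.47 kN.

R_A = 20.47 kN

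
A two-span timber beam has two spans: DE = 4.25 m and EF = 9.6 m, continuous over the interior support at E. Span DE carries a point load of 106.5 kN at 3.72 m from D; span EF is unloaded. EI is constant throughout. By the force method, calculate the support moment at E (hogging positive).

Release continuity at E by inserting a hinge; the redundant is the internal moment M_E. The primary structure is two simply-supported spans DE and EF.
Rotations at E on the released spans (each span's end-slope, ×1/EI):
  span DE: point load 106.5 at a = 3.72: Pab(L + a)/(6LEI) = 65.63/EI
  relative rotation θ_0 = (65.63 + 0)/EI = 65.63/EI
A unit hogging moment at E produces rotation L₁/(3EI) + L₂/(3EI) = 4.617/EI.
Compatibility: M_E·(L₁+L₂)/(3EI) = θ_0, giving M_E = 14.22 kN·m (hogging).

M_E = 14.22 kN·m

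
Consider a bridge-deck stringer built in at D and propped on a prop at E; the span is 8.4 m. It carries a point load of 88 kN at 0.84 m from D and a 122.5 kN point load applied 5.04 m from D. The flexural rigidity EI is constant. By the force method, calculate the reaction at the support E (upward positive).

Take the reaction at E as the redundant and release it; the primary structure is a cantilever fixed at D.
Primary-structure tip deflection at E by superposition:
  point load 88 at a = 0.84: Pa²(3L − a)/(6EI) = 252.1/EI
  point load 122.5 at a = 5.04: Pa²(3L − a)/(6EI) = 10455/EI
  δ_0 = 10707/EI
Tip deflection under a unit load at E: L³/(3EI) = 197.6/EI.
The prop prevents deflection at E: R_E = δ_0/δ_{EE} = 10707/197.6 = 54.2 kN.

R_E = 54.2 kN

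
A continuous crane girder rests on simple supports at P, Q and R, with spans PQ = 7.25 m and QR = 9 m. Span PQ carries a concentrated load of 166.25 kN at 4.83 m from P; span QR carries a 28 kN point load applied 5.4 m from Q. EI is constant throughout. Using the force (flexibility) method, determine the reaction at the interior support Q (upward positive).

Take M_Q as the redundant. Released structure: two simple spans PQ and QR with a hinge at Q.
Rotations at Q on the released spans (each span's end-slope, ×1/EI):
  span PQ: point load 166.25 at a = 4.83: Pab(L + a)/(6LEI) = 539.6/EI
  span QR: point load 28 at a = 5.4: Pab(L + b)/(6LEI) = 127/EI
  relative rotation θ_0 = (539.6 + 127)/EI = 666.6/EI
A unit hogging moment at Q produces rotation L₁/(3EI) + L₂/(3EI) = 5.417/EI.
Compatibility: M_Q·(L₁+L₂)/(3EI) = θ_0, giving M_Q = 123.1 kN·m (hogging).
Span PQ, ΣM about P with M_Q applied at Q: R_Q^{PQ}·7.25 = 803 + 123.1, so R_Q^{PQ} = 127.7 kN and R_P = 166.2 − 127.7 = 38.52 kN.
Span QR, ΣM about R: R_Q^{QR}·9 = 100.8 + 123.1, so R_Q^{QR} = 24.87 kN and R_R = 28 − 24.87 = 3.125 kN.
R_Q = 127.7 + 24.87 = 152.6 kN.

R_Q = 152.6 kN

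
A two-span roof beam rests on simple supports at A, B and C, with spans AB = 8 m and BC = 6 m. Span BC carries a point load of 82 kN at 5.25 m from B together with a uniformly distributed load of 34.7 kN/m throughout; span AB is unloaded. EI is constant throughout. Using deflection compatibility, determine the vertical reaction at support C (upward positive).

Take M_B as the redundant. Released structure: two simple spans AB and BC with a hinge at B.
Discontinuity in slope at B on the released structure — sum the simple-span end rotations:
  span BC: point load 82 at a = 5.25: Pab(L + b)/(6LEI) = 60.54/EI
  span BC: UDL 34.7: wL³/(24EI) = 312.3/EI
  relative rotation θ_0 = (0 + 372.8)/EI = 372.8/EI
A unit hogging moment at B produces rotation L₁/(3EI) + L₂/(3EI) = 4.667/EI.
Compatibility: M_B·(L₁+L₂)/(3EI) = θ_0, giving M_B = 79.89 kN·m (hogging).
Span BC, ΣM about C: R_B^{BC}·6 = 686.1 + 79.89, so R_B^{BC} = 127.7 kN and R_C = 290.2 − 127.7 = 162.5 kN.

R_C = 162.5 kN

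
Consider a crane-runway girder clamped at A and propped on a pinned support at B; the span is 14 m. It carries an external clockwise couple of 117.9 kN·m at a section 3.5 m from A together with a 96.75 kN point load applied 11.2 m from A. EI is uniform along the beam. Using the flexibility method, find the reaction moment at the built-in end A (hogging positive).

M_A = 170.6 kN·m

Release the roller at B. Primary structure: cantilever fixed at A.
Downward deflection at the released point B due to the loads:
  clockwise couple 117.9 at a = 3.5: M₀a(2L − a)/(2EI) = 5055/EI
  point load 96.75 at a = 11.2: Pa²(3L − a)/(6EI) = 62300/EI
  δ_0 = 67355/EI
Tip deflection under a unit load at B: L³/(3EI) = 914.7/EI.
Compatibility at B: δ_0 − R_B·δ_{BB} = 0, so R_B = 67355/914.7 = 73.64 kN.
Moment equilibrium about A: M_A = Σ(load moments about A) − R_B·L = 1202 − 73.64×14 = 170.6 kN·m.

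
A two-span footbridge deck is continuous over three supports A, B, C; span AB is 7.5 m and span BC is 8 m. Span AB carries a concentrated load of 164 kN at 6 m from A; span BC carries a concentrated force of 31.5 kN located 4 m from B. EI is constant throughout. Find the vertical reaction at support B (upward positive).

Take M_B as the redundant. Released structure: two simple spans AB and BC with a hinge at B.
Discontinuity in slope at B on the released structure — sum the simple-span end rotations:
  span AB: point load 164 at a = 6: Pab(L + a)/(6LEI) = 442.8/EI
  span BC: point load 31.5 at a = 4: Pab(L + b)/(6LEI) = 126/EI
  relative rotation θ_0 = (442.8 + 126)/EI = 568.8/EI
A unit hogging moment at B produces rotation L₁/(3EI) + L₂/(3EI) = 5.167/EI.
Compatibility: M_B·(L₁+L₂)/(3EI) = θ_0, giving M_B = 110.1 kN·m (hogging).
Span AB, ΣM about A with M_B applied at B: R_B^{AB}·7.5 = 984 + 110.1, so R_B^{AB} = 145.9 kN and R_A = 164 − 145.9 = 18.12 kN.
Span BC, ΣM about C: R_B^{BC}·8 = 126 + 110.1, so R_B^{BC} = 29.51 kN and R_C = 31.5 − 29.51 = 1.989 kN.
R_B = 145.9 + 29.51 = 175.4 kN.

R_B = 175.4 kN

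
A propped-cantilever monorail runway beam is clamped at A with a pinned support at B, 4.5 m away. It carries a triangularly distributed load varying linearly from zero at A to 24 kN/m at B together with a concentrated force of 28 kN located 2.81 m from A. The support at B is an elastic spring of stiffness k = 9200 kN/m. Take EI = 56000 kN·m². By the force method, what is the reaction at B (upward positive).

Remove the prop at B; the released (primary) structure is a cantilever built in at A.
Free-end deflection of the primary structure under the applied loading (downward +):
  triangular load, peak 24 at the free end: 11w₀L⁴/(120EI) = 902.1/EI
  point load 28 at a = 2.81: Pa²(3L − a)/(6EI) = 393.9/EI
  δ_0 = 1296/EI
Flexibility coefficient — unit upward force at B: δ_{BB} = L³/(3EI) = 30.38/EI.
With EI = 56000 kN·m²: δ_0 = 0.023144 m and δ_{BB} = 0.000542 m/kN.
Compatibility — the spring shortens by R_B/k under the reaction it provides: δ_0 − R_B·δ_{BB} = R_B/k. With 1/k = 0.000109 m/kN, R_B = δ_0 / (δ_{BB} + 1/k) = 0.023144 / (0.000542 + 0.000109) = 35.55 kN.

R_B = 35.55 kN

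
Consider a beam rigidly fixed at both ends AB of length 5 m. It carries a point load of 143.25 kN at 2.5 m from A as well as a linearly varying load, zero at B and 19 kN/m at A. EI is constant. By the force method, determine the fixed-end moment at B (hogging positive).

Release both end moments; the primary structure is a simply-supported span AB with redundants M_A and M_B.
On the primary (simply-supported) span, the end slopes from the loading are:
  at A: point load 143.25 at a = 2.5: Pab(L + b)/(6LEI) = 223.8/EI
  at B: point load 143.25 at a = 2.5: Pab(L + a)/(6LEI) = 223.8/EI
  at A: triangular load, peak 19: w₀L³/(45EI) = 52.78/EI
  at B: triangular load, peak 19: 7w₀L³/(360EI) = 46.18/EI
  θ_A0 = 276.6/EI,  θ_B0 = 270/EI
Flexibility coefficients: a unit moment at one end gives L/(3EI) there and L/(6EI) at the far end, so f₁₁ = f₂₂ = 1.667/EI and f₁₂ = f₂₁ = 0.8333/EI.
Compatibility — zero rotation at each built-in end:
  1.667 M_A + 0.8333 M_B = 276.6
  0.8333 M_A + 1.667 M_B = 270
Solving the pair gives M_A = 113.3 kN·m and M_B = 105.4 kN·m (hogging).

M_B = 105.4 kN·m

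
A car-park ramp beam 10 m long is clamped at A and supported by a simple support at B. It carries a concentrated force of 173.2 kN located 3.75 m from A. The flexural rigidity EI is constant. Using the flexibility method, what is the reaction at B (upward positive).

R_B = 31.97 kN

Choose R_B as the redundant. The primary structure is the cantilever fixed at A.
Deflection at B on the released cantilever, summing each load's contribution:
  point load 173.2 at a = 3.75: Pa²(3L − a)/(6EI) = 10656/EI
Flexibility coefficient — unit upward force at B: δ_{BB} = L³/(3EI) = 333.3/EI.
Compatibility at B: δ_0 − R_B·δ_{BB} = 0, so R_B = 10656/333.3 = 31.97 kN.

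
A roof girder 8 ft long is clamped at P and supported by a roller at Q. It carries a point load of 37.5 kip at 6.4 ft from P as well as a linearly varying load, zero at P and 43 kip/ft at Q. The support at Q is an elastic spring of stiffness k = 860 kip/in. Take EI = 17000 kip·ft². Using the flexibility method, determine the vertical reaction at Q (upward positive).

R_Q = 119.8 kip

Remove the prop at Q; the released (primary) structure is a cantilever built in at P.
Primary-structure tip deflection at Q by superposition:
  point load 37.5 at a = 6.4: Pa²(3L − a)/(6EI) = 4506/EI
  triangular load, peak 43 at the free end: 11w₀L⁴/(120EI) = 16145/EI
  δ_0 = 20651/EI
Tip deflection under a unit load at Q: L³/(3EI) = 170.7/EI.
With EI = 17000 kip·ft²: δ_0 = 1.2147 ft and δ_{QQ} = 0.010039 ft/kip.
Compatibility — the spring shortens by R_Q/k under the reaction it provides: δ_0 − R_Q·δ_{QQ} = R_Q/k. With 1/k = 1/(860×12) ft/kip = 0.000097 ft/kip, R_Q = δ_0 / (δ_{QQ} + 1/k) = 1.2147 / (0.010039 + 0.000097) = 119.8 kip.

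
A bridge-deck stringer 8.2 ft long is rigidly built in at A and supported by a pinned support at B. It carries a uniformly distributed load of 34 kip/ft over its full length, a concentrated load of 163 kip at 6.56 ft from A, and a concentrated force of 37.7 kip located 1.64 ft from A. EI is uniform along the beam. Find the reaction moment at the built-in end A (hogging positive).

M_A = 458.6 kip·ft

Release the roller at B. Primary structure: cantilever fixed at A.
Downward deflection at the released point B due to the loads:
  UDL 34: wL⁴/(8EI) = 19215/EI
  point load 163 at a = 6.56: Pa²(3L − a)/(6EI) = 21090/EI
  point load 37.7 at a = 1.64: Pa²(3L − a)/(6EI) = 388/EI
  δ_0 = 40693/EI
Flexibility coefficient — unit upward force at B: δ_{BB} = L³/(3EI) = 183.8/EI.
The prop prevents deflection at B: R_B = δ_0/δ_{BB} = 40693/183.8 = 221.4 kip.
Moment equilibrium about A: M_A = Σ(load moments about A) − R_B·L = 2274 − 221.4×8.2 = 458.6 kip·ft.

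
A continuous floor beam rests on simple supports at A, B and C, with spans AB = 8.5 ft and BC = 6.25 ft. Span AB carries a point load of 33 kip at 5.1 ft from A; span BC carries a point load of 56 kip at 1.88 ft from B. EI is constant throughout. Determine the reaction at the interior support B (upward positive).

R_B = 74.93 kip

Take M_B as the redundant. Released structure: two simple spans AB and BC with a hinge at B.
Rotations at B on the released spans (each span's end-slope, ×1/EI):
  span AB: point load 33 at a = 5.1: Pab(L + a)/(6LEI) = 152.6/EI
  span BC: point load 56 at a = 1.88: Pab(L + b)/(6LEI) = 130.3/EI
  relative rotation θ_0 = (152.6 + 130.3)/EI = 282.9/EI
A unit hogging moment at B produces rotation L₁/(3EI) + L₂/(3EI) = 4.917/EI.
Compatibility: M_B·(L₁+L₂)/(3EI) = θ_0, giving M_B = 57.54 kip·ft (hogging).
Span AB, ΣM about A with M_B applied at B: R_B^{AB}·8.5 = 168.3 + 57.54, so R_B^{AB} = 26.57 kip and R_A = 33 − 26.57 = 6.431 kip.
Span BC, ΣM about C: R_B^{BC}·6.25 = 244.7 + 57.54, so R_B^{BC} = 48.36 kip and R_C = 56 − 48.36 = 7.639 kip.
R_B = 26.57 + 48.36 = 74.93 kip.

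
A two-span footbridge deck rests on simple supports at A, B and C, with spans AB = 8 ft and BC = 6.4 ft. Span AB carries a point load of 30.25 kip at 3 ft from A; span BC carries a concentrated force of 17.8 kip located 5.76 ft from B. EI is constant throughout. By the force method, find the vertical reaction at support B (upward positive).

Release continuity at B by inserting a hinge; the redundant is the internal moment M_B. The primary structure is two simply-supported spans AB and BC.
Rotations at B on the released spans (each span's end-slope, ×1/EI):
  span AB: point load 30.25 at a = 3: Pab(L + a)/(6LEI) = 104/EI
  span BC: point load 17.8 at a = 5.76: Pab(L + b)/(6LEI) = 12.03/EI
  relative rotation θ_0 = (104 + 12.03)/EI = 116/EI
A unit hogging moment at B produces rotation L₁/(3EI) + L₂/(3EI) = 4.8/EI.
Slope continuity at B: θ_0 = M_B·4.8/EI, so M_B = 116/4.8 = 24.17 kip·ft (hogging).
Span AB, ΣM about A with M_B applied at B: R_B^{AB}·8 = 90.75 + 24.17, so R_B^{AB} = 14.36 kip and R_A = 30.25 − 14.36 = 15.89 kip.
Span BC, ΣM about C: R_B^{BC}·6.4 = 11.39 + 24.17, so R_B^{BC} = 5.557 kip and R_C = 17.8 − 5.557 = 12.24 kip.
R_B = 14.36 + 5.557 = 19.92 kip.

R_B = 19.92 kip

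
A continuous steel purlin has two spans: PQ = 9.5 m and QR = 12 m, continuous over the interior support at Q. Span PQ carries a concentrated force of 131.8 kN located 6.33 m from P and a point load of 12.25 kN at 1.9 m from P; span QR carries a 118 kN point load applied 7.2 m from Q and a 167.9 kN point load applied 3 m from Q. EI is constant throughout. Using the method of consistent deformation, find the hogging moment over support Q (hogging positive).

Release continuity at Q by inserting a hinge; the redundant is the internal moment M_Q. The primary structure is two simply-supported spans PQ and QR.
End slopes at the hinge Q, treating each span as simply supported:
  span PQ: point load 131.8 at a = 6.33: Pab(L + a)/(6LEI) = 734.5/EI
  span PQ: point load 12.25 at a = 1.9: Pab(L + a)/(6LEI) = 35.38/EI
  span QR: point load 118 at a = 7.2: Pab(L + b)/(6LEI) = 951.6/EI
  span QR: point load 167.9 at a = 3: Pab(L + b)/(6LEI) = 1322/EI
  relative rotation θ_0 = (769.9 + 2274)/EI = 3044/EI
A unit hogging moment at Q produces rotation L₁/(3EI) + L₂/(3EI) = 7.167/EI.
Compatibility: M_Q·(L₁+L₂)/(3EI) = θ_0, giving M_Q = 424.7 kN·m (hogging).

M_Q = 424.7 kN·m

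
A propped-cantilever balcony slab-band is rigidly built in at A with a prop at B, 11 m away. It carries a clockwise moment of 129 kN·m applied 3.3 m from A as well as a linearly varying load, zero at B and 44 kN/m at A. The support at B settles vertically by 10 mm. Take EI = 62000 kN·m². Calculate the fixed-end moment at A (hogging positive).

M_A = 400.6 kN·m

Take the reaction at B as the redundant and release it; the primary structure is a cantilever fixed at A.
Downward deflection at the released point B due to the loads:
  clockwise couple 129 at a = 3.3: M₀a(2L − a)/(2EI) = 3980/EI
  triangular load, peak 44 at the fixed end: w₀L⁴/(30EI) = 21473/EI
  δ_0 = 25454/EI
Tip deflection under a unit load at B: L³/(3EI) = 443.7/EI.
With EI = 62000 kN·m²: δ_0 = 0.41054 m and δ_{BB} = 0.007156 m/kN.
Compatibility — the beam at B must follow the support down by 0.01 m: δ_0 − R_B·δ_{BB} = 0.01, so R_B = (0.41054 − 0.01)/0.007156 = 55.97 kN.
Moment equilibrium about A: M_A = Σ(load moments about A) − R_B·L = 1016 − 55.97×11 = 400.6 kN·m.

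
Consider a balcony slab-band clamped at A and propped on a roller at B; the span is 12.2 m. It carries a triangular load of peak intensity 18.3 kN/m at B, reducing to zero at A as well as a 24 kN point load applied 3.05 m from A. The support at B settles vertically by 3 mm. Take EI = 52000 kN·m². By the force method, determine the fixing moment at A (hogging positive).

M_A = 210.1 kN·m

Release the roller at B. Primary structure: cantilever fixed at A.
Deflection at B on the released cantilever, summing each load's contribution:
  triangular load, peak 18.3 at the free end: 11w₀L⁴/(120EI) = 37162/EI
  point load 24 at a = 3.05: Pa²(3L − a)/(6EI) = 1248/EI
  δ_0 = 38411/EI
Flexibility coefficient — unit upward force at B: δ_{BB} = L³/(3EI) = 605.3/EI.
With EI = 52000 kN·m²: δ_0 = 0.73867 m and δ_{BB} = 0.01164 m/kN.
Compatibility — the beam at B must follow the support down by 0.003 m: δ_0 − R_B·δ_{BB} = 0.003, so R_B = (0.73867 − 0.003)/0.01164 = 63.2 kN.
Moment equilibrium about A: M_A = Σ(load moments about A) − R_B·L = 981.1 − 63.2×12.2 = 210.1 kN·m.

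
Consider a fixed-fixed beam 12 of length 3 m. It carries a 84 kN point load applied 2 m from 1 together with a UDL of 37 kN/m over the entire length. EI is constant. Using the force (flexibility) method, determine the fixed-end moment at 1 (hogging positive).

Release both end moments; the primary structure is a simply-supported span 12 with redundants M_1 and M_2.
Simple-span end rotations at 1 and 2 under the given loads:
  at 1: point load 84 at a = 2: Pab(L + b)/(6LEI) = 37.33/EI
  at 2: point load 84 at a = 2: Pab(L + a)/(6LEI) = 46.67/EI
  at 1: UDL 37: wL³/(24EI) = 41.62/EI
  at 2: UDL 37: wL³/(24EI) = 41.62/EI
  θ_10 = 78.96/EI,  θ_20 = 88.29/EI
Flexibility coefficients: a unit moment at one end gives L/(3EI) there and L/(6EI) at the far end, so f₁₁ = f₂₂ = 1/EI and f₁₂ = f₂₁ = 0.5/EI.
Compatibility — zero rotation at each built-in end:
  1 M_1 + 0.5 M_2 = 78.96
  0.5 M_1 + 1 M_2 = 88.29
Solving the pair gives M_1 = 46.42 kN·m and M_2 = 65.08 kN·m (hogging).

M_1 = 46.42 kN·m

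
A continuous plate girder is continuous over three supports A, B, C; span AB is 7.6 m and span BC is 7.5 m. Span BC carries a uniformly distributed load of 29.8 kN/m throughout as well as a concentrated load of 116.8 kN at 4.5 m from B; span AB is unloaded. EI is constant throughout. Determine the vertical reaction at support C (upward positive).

R_C = 158.2 kN

Release continuity at B by inserting a hinge; the redundant is the internal moment M_B. The primary structure is two simply-supported spans AB and BC.
End slopes at the hinge B, treating each span as simply supported:
  span BC: UDL 29.8: wL³/(24EI) = 523.8/EI
  span BC: point load 116.8 at a = 4.5: Pab(L + b)/(6LEI) = 367.9/EI
  relative rotation θ_0 = (0 + 891.7)/EI = 891.7/EI
A unit hogging moment at B produces rotation L₁/(3EI) + L₂/(3EI) = 5.033/EI.
Slope continuity at B: θ_0 = M_B·5.033/EI, so M_B = 891.7/5.033 = 177.2 kN·m (hogging).
Span BC, ΣM about C: R_B^{BC}·7.5 = 1189 + 177.2, so R_B^{BC} = 182.1 kN and R_C = 340.3 − 182.1 = 158.2 kN.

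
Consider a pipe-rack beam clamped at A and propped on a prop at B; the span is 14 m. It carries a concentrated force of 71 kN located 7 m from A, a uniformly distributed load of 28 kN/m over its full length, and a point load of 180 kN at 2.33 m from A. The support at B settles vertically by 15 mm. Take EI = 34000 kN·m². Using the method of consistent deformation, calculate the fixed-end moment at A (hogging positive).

Remove the prop at B; the released (primary) structure is a cantilever built in at A.
Downward deflection at the released point B due to the loads:
  point load 71 at a = 7: Pa²(3L − a)/(6EI) = 20294/EI
  UDL 28: wL⁴/(8EI) = 134456/EI
  point load 180 at a = 2.33: Pa²(3L − a)/(6EI) = 6461/EI
  δ_0 = 161211/EI
Flexibility coefficient — unit upward force at B: δ_{BB} = L³/(3EI) = 914.7/EI.
With EI = 34000 kN·m²: δ_0 = 4.7415 m and δ_{BB} = 0.026902 m/kN.
Compatibility — the beam at B must follow the support down by 0.015 m: δ_0 − R_B·δ_{BB} = 0.015, so R_B = (4.7415 − 0.015)/0.026902 = 175.7 kN.
Moment equilibrium about A: M_A = Σ(load moments about A) − R_B·L = 3660 − 175.7×14 = 1201 kN·m.

M_A = 1201 kN·m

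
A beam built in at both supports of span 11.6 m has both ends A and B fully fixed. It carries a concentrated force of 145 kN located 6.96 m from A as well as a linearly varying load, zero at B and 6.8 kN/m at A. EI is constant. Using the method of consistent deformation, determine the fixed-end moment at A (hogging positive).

Release both end moments; the primary structure is a simply-supported span AB with redundants M_A and M_B.
End rotations of the released simple span under the applied load (×1/EI):
  at A: point load 145 at a = 6.96: Pab(L + b)/(6LEI) = 1093/EI
  at B: point load 145 at a = 6.96: Pab(L + a)/(6LEI) = 1249/EI
  at A: triangular load, peak 6.8: w₀L³/(45EI) = 235.9/EI
  at B: triangular load, peak 6.8: 7w₀L³/(360EI) = 206.4/EI
  θ_A0 = 1328/EI,  θ_B0 = 1455/EI
Flexibility coefficients: a unit moment at one end gives L/(3EI) there and L/(6EI) at the far end, so f₁₁ = f₂₂ = 3.867/EI and f₁₂ = f₂₁ = 1.933/EI.
Compatibility — zero rotation at each built-in end:
  3.867 M_A + 1.933 M_B = 1328
  1.933 M_A + 3.867 M_B = 1455
Solving the pair gives M_A = 207.2 kN·m and M_B = 272.7 kN·m (hogging).

M_A = 207.2 kN·m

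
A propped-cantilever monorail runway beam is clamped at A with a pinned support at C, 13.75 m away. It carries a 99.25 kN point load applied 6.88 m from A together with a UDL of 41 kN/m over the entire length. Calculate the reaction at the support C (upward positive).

Take the reaction at C as the redundant and release it; the primary structure is a cantilever fixed at A.
Primary-structure tip deflection at C by superposition:
  point load 99.25 at a = 6.88: Pa²(3L − a)/(6EI) = 26911/EI
  UDL 41: wL⁴/(8EI) = 183191/EI
  δ_0 = 210103/EI
Tip deflection under a unit load at C: L³/(3EI) = 866.5/EI.
The prop prevents deflection at C: R_C = δ_0/δ_{CC} = 210103/866.5 = 242.5 kN.

R_C = 242.5 kN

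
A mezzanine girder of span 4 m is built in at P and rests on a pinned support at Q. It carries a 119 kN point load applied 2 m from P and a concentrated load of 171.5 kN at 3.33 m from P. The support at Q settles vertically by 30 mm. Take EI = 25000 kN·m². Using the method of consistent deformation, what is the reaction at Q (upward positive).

R_Q = 130.8 kN

Take the reaction at Q as the redundant and release it; the primary structure is a cantilever fixed at P.
Deflection at Q on the released cantilever, summing each load's contribution:
  point load 119 at a = 2: Pa²(3L − a)/(6EI) = 793.3/EI
  point load 171.5 at a = 3.33: Pa²(3L − a)/(6EI) = 2748/EI
  δ_0 = 3541/EI
Tip deflection under a unit load at Q: L³/(3EI) = 21.33/EI.
With EI = 25000 kN·m²: δ_0 = 0.14165 m and δ_{QQ} = 0.000853 m/kN.
Compatibility — the beam at Q must follow the support down by 0.03 m: δ_0 − R_Q·δ_{QQ} = 0.03, so R_Q = (0.14165 − 0.03)/0.000853 = 130.8 kN.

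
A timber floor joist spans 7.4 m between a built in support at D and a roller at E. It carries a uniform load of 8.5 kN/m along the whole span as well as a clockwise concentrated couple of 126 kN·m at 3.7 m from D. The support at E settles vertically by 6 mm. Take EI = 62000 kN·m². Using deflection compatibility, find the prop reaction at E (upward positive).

R_E = 39.99 kN

Remove the prop at E; the released (primary) structure is a cantilever built in at D.
Deflection at E on the released cantilever, summing each load's contribution:
  UDL 8.5: wL⁴/(8EI) = 3186/EI
  clockwise couple 126 at a = 3.7: M₀a(2L − a)/(2EI) = 2587/EI
  δ_0 = 5773/EI
Tip deflection under a unit load at E: L³/(3EI) = 135.1/EI.
With EI = 62000 kN·m²: δ_0 = 0.093121 m and δ_{EE} = 0.002179 m/kN.
Compatibility — the beam at E must follow the support down by 0.006 m: δ_0 − R_E·δ_{EE} = 0.006, so R_E = (0.093121 − 0.006)/0.002179 = 39.99 kN.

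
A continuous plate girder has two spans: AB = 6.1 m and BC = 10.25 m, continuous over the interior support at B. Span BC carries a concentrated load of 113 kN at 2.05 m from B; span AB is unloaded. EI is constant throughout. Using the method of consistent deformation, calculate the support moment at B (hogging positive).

Take M_B as the redundant. Released structure: two simple spans AB and BC with a hinge at B.
Rotations at B on the released spans (each span's end-slope, ×1/EI):
  span BC: point load 113 at a = 2.05: Pab(L + b)/(6LEI) = 569.9/EI
  relative rotation θ_0 = (0 + 569.9)/EI = 569.9/EI
A unit hogging moment at B produces rotation L₁/(3EI) + L₂/(3EI) = 5.45/EI.
Slope continuity at B: θ_0 = M_B·5.45/EI, so M_B = 569.9/5.45 = 104.6 kN·m (hogging).

M_B = 104.6 kN·m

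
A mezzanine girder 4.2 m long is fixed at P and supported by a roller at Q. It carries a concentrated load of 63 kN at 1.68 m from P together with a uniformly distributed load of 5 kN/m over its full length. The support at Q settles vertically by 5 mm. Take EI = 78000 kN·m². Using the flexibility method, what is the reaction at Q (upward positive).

Release the roller at Q. Primary structure: cantilever fixed at P.
Deflection at Q on the released cantilever, summing each load's contribution:
  point load 63 at a = 1.68: Pa²(3L − a)/(6EI) = 323.6/EI
  UDL 5: wL⁴/(8EI) = 194.5/EI
  δ_0 = 518.1/EI
Tip deflection under a unit load at Q: L³/(3EI) = 24.7/EI.
With EI = 78000 kN·m²: δ_0 = 0.006642 m and δ_{QQ} = 0.000317 m/kN.
Compatibility — the beam at Q must follow the support down by 0.005 m: δ_0 − R_Q·δ_{QQ} = 0.005, so R_Q = (0.006642 − 0.005)/0.000317 = 5.187 kN.

R_Q = 5.187 kN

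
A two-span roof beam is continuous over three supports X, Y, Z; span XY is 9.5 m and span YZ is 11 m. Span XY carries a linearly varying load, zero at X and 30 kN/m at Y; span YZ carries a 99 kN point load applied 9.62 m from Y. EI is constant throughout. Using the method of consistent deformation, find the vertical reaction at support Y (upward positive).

Release continuity at Y by inserting a hinge; the redundant is the internal moment M_Y. The primary structure is two simply-supported spans XY and YZ.
Discontinuity in slope at Y on the released structure — sum the simple-span end rotations:
  span XY: triangular load, peak 30: w₀L³/(45EI) = 571.6/EI
  span YZ: point load 99 at a = 9.62: Pab(L + b)/(6LEI) = 246.5/EI
  relative rotation θ_0 = (571.6 + 246.5)/EI = 818.1/EI
A unit hogging moment at Y produces rotation L₁/(3EI) + L₂/(3EI) = 6.833/EI.
Slope continuity at Y: θ_0 = M_Y·6.833/EI, so M_Y = 818.1/6.833 = 119.7 kN·m (hogging).
Span XY, ΣM about X with M_Y applied at Y: R_Y^{XY}·9.5 = 902.5 + 119.7, so R_Y^{XY} = 107.6 kN and R_X = 142.5 − 107.6 = 34.9 kN.
Span YZ, ΣM about Z: R_Y^{YZ}·11 = 136.6 + 119.7, so R_Y^{YZ} = 23.3 kN and R_Z = 99 − 23.3 = 75.7 kN.
R_Y = 107.6 + 23.3 = 130.9 kN.

R_Y = 130.9 kN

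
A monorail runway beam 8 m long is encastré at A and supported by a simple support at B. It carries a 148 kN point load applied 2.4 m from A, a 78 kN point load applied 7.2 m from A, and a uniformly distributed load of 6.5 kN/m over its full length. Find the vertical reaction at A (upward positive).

R_A = 174.2 kN

Remove the prop at B; the released (primary) structure is a cantilever built in at A.
Free-end deflection of the primary structure under the applied loading (downward +):
  point load 148 at a = 2.4: Pa²(3L − a)/(6EI) = 3069/EI
  point load 78 at a = 7.2: Pa²(3L − a)/(6EI) = 11322/EI
  UDL 6.5: wL⁴/(8EI) = 3328/EI
  δ_0 = 17719/EI
Tip deflection under a unit load at B: L³/(3EI) = 170.7/EI.
The prop prevents deflection at B: R_B = δ_0/δ_{BB} = 17719/170.7 = 103.8 kN.
Vertical equilibrium: R_A = ΣP − R_B = 278 − 103.8 = 174.2 kN.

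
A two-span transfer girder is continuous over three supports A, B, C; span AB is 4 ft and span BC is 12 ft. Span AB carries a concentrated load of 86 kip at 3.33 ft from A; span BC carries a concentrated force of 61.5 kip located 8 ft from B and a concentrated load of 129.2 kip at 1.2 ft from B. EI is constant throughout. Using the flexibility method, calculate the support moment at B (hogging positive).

Insert a hinge at B; M_B is the redundant, and each span becomes simply supported.
End slopes at the hinge B, treating each span as simply supported:
  span AB: point load 86 at a = 3.33: Pab(L + a)/(6LEI) = 58.6/EI
  span BC: point load 61.5 at a = 8: Pab(L + b)/(6LEI) = 437.3/EI
  span BC: point load 129.2 at a = 1.2: Pab(L + b)/(6LEI) = 530.2/EI
  relative rotation θ_0 = (58.6 + 967.6)/EI = 1026/EI
A unit hogging moment at B produces rotation L₁/(3EI) + L₂/(3EI) = 5.333/EI.
Compatibility: M_B·(L₁+L₂)/(3EI) = θ_0, giving M_B = 192.4 kip·ft (hogging).

M_B = 192.4 kip·ft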